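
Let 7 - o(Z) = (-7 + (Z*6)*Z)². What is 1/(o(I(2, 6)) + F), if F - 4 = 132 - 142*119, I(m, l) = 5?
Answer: -1/37204 ≈ -2.6879e-5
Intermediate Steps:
F = -16762 (F = 4 + (132 - 142*119) = 4 + (132 - 16898) = 4 - 16766 = -16762)
o(Z) = 7 - (-7 + 6*Z²)² (o(Z) = 7 - (-7 + (Z*6)*Z)² = 7 - (-7 + (6*Z)*Z)² = 7 - (-7 + 6*Z²)²)
1/(o(I(2, 6)) + F) = 1/((7 - (-7 + 6*5²)²) - 16762) = 1/((7 - (-7 + 6*25)²) - 16762) = 1/((7 - (-7 + 150)²) - 16762) = 1/((7 - 1*143²) - 16762) = 1/((7 - 1*20449) - 16762) = 1/((7 - 20449) - 16762) = 1/(-20442 - 16762) = 1/(-37204) = -1/37204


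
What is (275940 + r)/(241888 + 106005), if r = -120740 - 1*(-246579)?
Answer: 57397/49699 ≈ 1.1549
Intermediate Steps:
r = 125839 (r = -120740 + 246579 = 125839)
(275940 + r)/(241888 + 106005) = (275940 + 125839)/(241888 + 106005) = 401779/347893 = 401779*(1/347893) = 57397/49699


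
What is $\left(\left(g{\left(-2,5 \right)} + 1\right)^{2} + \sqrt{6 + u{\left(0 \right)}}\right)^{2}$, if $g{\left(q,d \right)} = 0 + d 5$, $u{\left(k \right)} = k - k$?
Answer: $\left(676 + \sqrt{6}\right)^{2} \approx 4.6029 \cdot 10^{5}$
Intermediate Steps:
$u{\left(k \right)} = 0$
$g{\left(q,d \right)} = 5 d$ ($g{\left(q,d \right)} = 0 + 5 d = 5 d$)
$\left(\left(g{\left(-2,5 \right)} + 1\right)^{2} + \sqrt{6 + u{\left(0 \right)}}\right)^{2} = \left(\left(5 \cdot 5 + 1\right)^{2} + \sqrt{6 + 0}\right)^{2} = \left(\left(25 + 1\right)^{2} + \sqrt{6}\right)^{2} = \left(26^{2} + \sqrt{6}\right)^{2} = \left(676 + \sqrt{6}\right)^{2}$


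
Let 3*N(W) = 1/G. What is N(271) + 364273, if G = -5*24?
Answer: 131138279/360 ≈ 3.6427e+5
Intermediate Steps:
G = -120
N(W) = -1/360 (N(W) = (⅓)/(-120) = (⅓)*(-1/120) = -1/360)
N(271) + 364273 = -1/360 + 364273 = 131138279/360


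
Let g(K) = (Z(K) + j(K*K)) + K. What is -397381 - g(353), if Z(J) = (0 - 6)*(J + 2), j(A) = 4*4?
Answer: -395620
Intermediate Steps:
j(A) = 16
Z(J) = -12 - 6*J (Z(J) = -6*(2 + J) = -12 - 6*J)
g(K) = 4 - 5*K (g(K) = ((-12 - 6*K) + 16) + K = (4 - 6*K) + K = 4 - 5*K)
-397381 - g(353) = -397381 - (4 - 5*353) = -397381 - (4 - 1765) = -397381 - 1*(-1761) = -397381 + 1761 = -395620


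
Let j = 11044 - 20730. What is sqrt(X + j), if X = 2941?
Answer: I*sqrt(6745) ≈ 82.128*I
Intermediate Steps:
j = -9686
sqrt(X + j) = sqrt(2941 - 9686) = sqrt(-6745) = I*sqrt(6745)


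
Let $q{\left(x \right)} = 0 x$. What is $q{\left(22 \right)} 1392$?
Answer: $0$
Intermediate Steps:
$q{\left(x \right)} = 0$
$q{\left(22 \right)} 1392 = 0 \cdot 1392 = 0$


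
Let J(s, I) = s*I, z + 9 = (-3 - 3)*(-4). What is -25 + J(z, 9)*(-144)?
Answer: -19465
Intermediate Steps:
z = 15 (z = -9 + (-3 - 3)*(-4) = -9 - 6*(-4) = -9 + 24 = 15)
J(s, I) = I*s
-25 + J(z, 9)*(-144) = -25 + (9*15)*(-144) = -25 + 135*(-144) = -25 - 19440 = -19465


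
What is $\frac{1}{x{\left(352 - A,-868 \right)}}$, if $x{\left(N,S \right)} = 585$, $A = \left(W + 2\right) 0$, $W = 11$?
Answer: $\frac{1}{585} \approx 0.0017094$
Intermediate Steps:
$A = 0$ ($A = \left(11 + 2\right) 0 = 13 \cdot 0 = 0$)
$\frac{1}{x{\left(352 - A,-868 \right)}} = \frac{1}{585}$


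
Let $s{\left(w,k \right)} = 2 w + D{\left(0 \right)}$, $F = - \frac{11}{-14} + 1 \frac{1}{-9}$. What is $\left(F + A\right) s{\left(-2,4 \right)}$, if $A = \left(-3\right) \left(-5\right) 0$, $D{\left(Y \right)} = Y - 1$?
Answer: $- \frac{425}{126} \approx -3.373$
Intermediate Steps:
$D{\left(Y \right)} = -1 + Y$
$F = \frac{85}{126}$ ($F = \left(-11\right) \left(- \frac{1}{14}\right) + 1 \left(- \frac{1}{9}\right) = \frac{11}{14} - \frac{1}{9} = \frac{85}{126} \approx 0.6746$)
$s{\left(w,k \right)} = -1 + 2 w$ ($s{\left(w,k \right)} = 2 w + \left(-1 + 0\right) = 2 w - 1 = -1 + 2 w$)
$A = 0$ ($A = 15 \cdot 0 = 0$)
$\left(F + A\right) s{\left(-2,4 \right)} = \left(\frac{85}{126} + 0\right) \left(-1 + 2 \left(-2\right)\right) = \frac{85 \left(-1 - 4\right)}{126} = \frac{85}{126} \left(-5\right) = - \frac{425}{126}$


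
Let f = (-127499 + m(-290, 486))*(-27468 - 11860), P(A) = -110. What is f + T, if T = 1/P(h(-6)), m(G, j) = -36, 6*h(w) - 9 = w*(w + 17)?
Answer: 551726612799/110 ≈ 5.0157e+9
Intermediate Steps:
h(w) = 3/2 + w*(17 + w)/6 (h(w) = 3/2 + (w*(w + 17))/6 = 3/2 + (w*(17 + w))/6 = 3/2 + w*(17 + w)/6)
T = -1/110 (T = 1/(-110) = -1/110 ≈ -0.0090909)
f = 5015696480 (f = (-127499 - 36)*(-27468 - 11860) = -127535*(-39328) = 5015696480)
f + T = 5015696480 - 1/110 = 551726612799/110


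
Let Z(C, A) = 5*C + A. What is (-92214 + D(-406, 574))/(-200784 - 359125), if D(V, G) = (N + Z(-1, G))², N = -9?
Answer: -221386/559909 ≈ -0.39540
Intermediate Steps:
Z(C, A) = A + 5*C
D(V, G) = (-14 + G)² (D(V, G) = (-9 + (G + 5*(-1)))² = (-9 + (G - 5))² = (-9 + (-5 + G))² = (-14 + G)²)
(-92214 + D(-406, 574))/(-200784 - 359125) = (-92214 + (-14 + 574)²)/(-200784 - 359125) = (-92214 + 560²)/(-559909) = (-92214 + 313600)*(-1/559909) = 221386*(-1/559909) = -221386/559909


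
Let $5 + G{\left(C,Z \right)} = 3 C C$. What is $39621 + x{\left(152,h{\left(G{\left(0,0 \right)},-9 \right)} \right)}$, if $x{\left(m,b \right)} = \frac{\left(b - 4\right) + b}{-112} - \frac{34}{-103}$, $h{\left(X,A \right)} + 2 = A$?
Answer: $\frac{228537171}{5768} \approx 39622.0$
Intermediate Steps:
$G{\left(C,Z \right)} = -5 + 3 C^{2}$ ($G{\left(C,Z \right)} = -5 + 3 C C = -5 + 3 C^{2}$)
$h{\left(X,A \right)} = -2 + A$
$x{\left(m,b \right)} = \frac{1055}{2884} - \frac{b}{56}$ ($x{\left(m,b \right)} = \left(\left(-4 + b\right) + b\right) \left(- \frac{1}{112}\right) - - \frac{34}{103} = \left(-4 + 2 b\right) \left(- \frac{1}{112}\right) + \frac{34}{103} = \left(\frac{1}{28} - \frac{b}{56}\right) + \frac{34}{103} = \frac{1055}{2884} - \frac{b}{56}$)
$39621 + x{\left(152,h{\left(G{\left(0,0 \right)},-9 \right)} \right)} = 39621 + \left(\frac{1055}{2884} - \frac{-2 - 9}{56}\right) = 39621 + \left(\frac{1055}{2884} - - \frac{11}{56}\right) = 39621 + \left(\frac{1055}{2884} + \frac{11}{56}\right) = 39621 + \frac{3243}{5768} = \frac{228537171}{5768}$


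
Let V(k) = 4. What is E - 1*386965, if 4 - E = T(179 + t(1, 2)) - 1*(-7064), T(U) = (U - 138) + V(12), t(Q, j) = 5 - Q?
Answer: -394074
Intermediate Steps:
T(U) = -134 + U (T(U) = (U - 138) + 4 = (-138 + U) + 4 = -134 + U)
E = -7109 (E = 4 - ((-134 + (179 + (5 - 1*1))) - 1*(-7064)) = 4 - ((-134 + (179 + (5 - 1))) + 7064) = 4 - ((-134 + (179 + 4)) + 7064) = 4 - ((-134 + 183) + 7064) = 4 - (49 + 7064) = 4 - 1*7113 = 4 - 7113 = -7109)
E - 1*386965 = -7109 - 1*386965 = -7109 - 386965 = -394074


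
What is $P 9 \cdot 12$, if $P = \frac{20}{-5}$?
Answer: $-432$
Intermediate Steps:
$P = -4$ ($P = 20 \left(- \frac{1}{5}\right) = -4$)
$P 9 \cdot 12 = \left(-4\right) 9 \cdot 12 = \left(-36\right) 12 = -432$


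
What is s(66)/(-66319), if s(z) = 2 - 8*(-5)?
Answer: -42/66319 ≈ -0.00063330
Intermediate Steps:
s(z) = 42 (s(z) = 2 + 40 = 42)
s(66)/(-66319) = 42/(-66319) = 42*(-1/66319) = -42/66319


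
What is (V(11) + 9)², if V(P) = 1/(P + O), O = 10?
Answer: 36100/441 ≈ 81.859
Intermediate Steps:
V(P) = 1/(10 + P) (V(P) = 1/(P + 10) = 1/(10 + P))
(V(11) + 9)² = (1/(10 + 11) + 9)² = (1/21 + 9)² = (190/21)² = 36100/441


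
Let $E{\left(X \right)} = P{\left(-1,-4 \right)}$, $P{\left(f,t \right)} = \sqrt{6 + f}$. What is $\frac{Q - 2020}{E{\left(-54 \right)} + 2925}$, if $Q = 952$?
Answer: $- \frac{156195}{427781} + \frac{267 \sqrt{5}}{2138905} \approx -0.36485$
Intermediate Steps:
$E{\left(X \right)} = \sqrt{5}$ ($E{\left(X \right)} = \sqrt{6 - 1} = \sqrt{5}$)
$\frac{Q - 2020}{E{\left(-54 \right)} + 2925} = \frac{952 - 2020}{\sqrt{5} + 2925} = - \frac{1068}{2925 + \sqrt{5}}$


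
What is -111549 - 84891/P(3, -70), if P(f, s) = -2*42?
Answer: -3095075/28 ≈ -1.1054e+5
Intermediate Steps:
P(f, s) = -84
-111549 - 84891/P(3, -70) = -111549 - 84891/(-84) = -111549 - 84891*(-1)/84 = -111549 - 1*(-28297/28) = -111549 + 28297/28 = -3095075/28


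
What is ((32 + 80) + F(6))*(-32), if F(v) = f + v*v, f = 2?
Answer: -4800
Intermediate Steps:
F(v) = 2 + v² (F(v) = 2 + v*v = 2 + v²)
((32 + 80) + F(6))*(-32) = ((32 + 80) + (2 + 6²))*(-32) = (112 + (2 + 36))*(-32) = (112 + 38)*(-32) = 150*(-32) = -4800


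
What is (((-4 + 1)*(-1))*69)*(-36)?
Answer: -7452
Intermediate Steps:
(((-4 + 1)*(-1))*69)*(-36) = (-3*(-1)*69)*(-36) = (3*69)*(-36) = 207*(-36) = -7452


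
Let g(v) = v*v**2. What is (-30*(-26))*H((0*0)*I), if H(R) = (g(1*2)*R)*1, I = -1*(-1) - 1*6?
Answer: 0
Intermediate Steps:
I = -5 (I = 1 - 6 = -5)
g(v) = v**3
H(R) = 8*R (H(R) = ((1*2)**3*R)*1 = (2**3*R)*1 = (8*R)*1 = 8*R)
(-30*(-26))*H((0*0)*I) = (-30*(-26))*(8*((0*0)*(-5))) = 780*(8*(0*(-5))) = 780*(8*0) = 780*0 = 0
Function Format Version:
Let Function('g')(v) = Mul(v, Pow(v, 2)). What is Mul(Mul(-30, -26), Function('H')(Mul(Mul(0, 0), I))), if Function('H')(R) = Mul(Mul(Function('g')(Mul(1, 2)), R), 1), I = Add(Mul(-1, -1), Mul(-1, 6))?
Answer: 0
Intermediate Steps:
I = -5 (I = Add(1, -6) = -5)
Function('g')(v) = Pow(v, 3)
Function('H')(R) = Mul(8, R) (Function('H')(R) = Mul(Mul(Pow(Mul(1, 2), 3), R), 1) = Mul(Mul(Pow(2, 3), R), 1) = Mul(Mul(8, R), 1) = Mul(8, R))
Mul(Mul(-30, -26), Function('H')(Mul(Mul(0, 0), I))) = Mul(Mul(-30, -26), Mul(8, Mul(Mul(0, 0), -5))) = Mul(780, Mul(8, Mul(0, -5))) = Mul(780, Mul(8, 0)) = Mul(780, 0) = 0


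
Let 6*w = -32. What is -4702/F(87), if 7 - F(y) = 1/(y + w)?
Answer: -575995/856 ≈ -672.89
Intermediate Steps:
w = -16/3 (w = (⅙)*(-32) = -16/3 ≈ -5.3333)
F(y) = 7 - 1/(-16/3 + y) (F(y) = 7 - 1/(y - 16/3) = 7 - 1/(-16/3 + y))
-4702/F(87) = -4702*(-16 + 3*87)/(-115 + 21*87) = -4702*(-16 + 261)/(-115 + 1827) = -4702/(1712/245) = -4702/((1/245)*1712) = -4702/1712/245 = -4702*245/1712 = -575995/856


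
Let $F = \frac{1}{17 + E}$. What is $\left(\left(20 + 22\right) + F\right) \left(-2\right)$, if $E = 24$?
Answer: $- \frac{3446}{41} \approx -84.049$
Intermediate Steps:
$F = \frac{1}{41}$ ($F = \frac{1}{17 + 24} = \frac{1}{41} \approx 0.02439$)
$\left(\left(20 + 22\right) + F\right) \left(-2\right) = \left(\left(20 + 22\right) + \frac{1}{41}\right) \left(-2\right) = \left(42 + \frac{1}{41}\right) \left(-2\right) = \frac{1723}{41} \left(-2\right) = - \frac{3446}{41}$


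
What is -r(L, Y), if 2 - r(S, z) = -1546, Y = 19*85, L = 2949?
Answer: -1548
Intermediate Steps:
Y = 1615
r(S, z) = 1548 (r(S, z) = 2 - 1*(-1546) = 2 + 1546 = 1548)
-r(L, Y) = -1*1548 = -1548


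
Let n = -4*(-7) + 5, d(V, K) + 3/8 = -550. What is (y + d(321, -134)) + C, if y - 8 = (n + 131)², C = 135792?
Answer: 1297165/8 ≈ 1.6215e+5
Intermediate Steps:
d(V, K) = -4403/8 (d(V, K) = -3/8 - 550 = -4403/8)
n = 33 (n = 28 + 5 = 33)
y = 26904 (y = 8 + (33 + 131)² = 8 + 164² = 8 + 26896 = 26904)
(y + d(321, -134)) + C = (26904 - 4403/8) + 135792 = 210829/8 + 135792 = 1297165/8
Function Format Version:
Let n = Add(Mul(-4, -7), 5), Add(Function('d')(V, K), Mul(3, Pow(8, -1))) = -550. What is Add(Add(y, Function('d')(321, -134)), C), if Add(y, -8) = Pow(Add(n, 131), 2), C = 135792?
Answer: Rational(1297165, 8) ≈ 1.6215e+5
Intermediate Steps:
Function('d')(V, K) = Rational(-4403, 8) (Function('d')(V, K) = Add(Rational(-3, 8), -550) = Rational(-4403, 8))
n = 33 (n = Add(28, 5) = 33)
y = 26904 (y = Add(8, Pow(Add(33, 131), 2)) = Add(8, Pow(164, 2)) = Add(8, 26896) = 26904)
Add(Add(y, Function('d')(321, -134)), C) = Add(Add(26904, Rational(-4403, 8)), 135792) = Add(Rational(210829, 8), 135792) = Rational(1297165, 8)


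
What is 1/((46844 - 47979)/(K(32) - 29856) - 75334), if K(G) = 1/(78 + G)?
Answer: -3284159/247408709256 ≈ -1.3274e-5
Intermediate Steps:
1/((46844 - 47979)/(K(32) - 29856) - 75334) = 1/((46844 - 47979)/(1/(78 + 32) - 29856) - 75334) = 1/(-1135/(1/110 - 29856) - 75334) = 1/(-1135/(-3284159/110) - 75334) = 1/(-1135*(-110/3284159) - 75334) = 1/(124850/3284159 - 75334) = 1/(-247408709256/3284159) = -3284159/247408709256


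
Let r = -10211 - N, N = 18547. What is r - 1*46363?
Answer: -75121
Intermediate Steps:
r = -28758 (r = -10211 - 1*18547 = -10211 - 18547 = -28758)
r - 1*46363 = -28758 - 1*46363 = -28758 - 46363 = -75121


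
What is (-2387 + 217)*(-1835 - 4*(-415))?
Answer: 379750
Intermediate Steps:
(-2387 + 217)*(-1835 - 4*(-415)) = -2170*(-1835 + 1660) = -2170*(-175) = 379750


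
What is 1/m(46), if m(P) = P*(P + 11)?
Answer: 1/2622 ≈ 0.00038139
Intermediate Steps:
m(P) = P*(11 + P)
1/m(46) = 1/(46*(11 + 46)) = 1/(46*57) = 1/2622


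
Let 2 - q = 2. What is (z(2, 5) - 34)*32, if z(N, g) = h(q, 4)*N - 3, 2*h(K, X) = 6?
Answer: -992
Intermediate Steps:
q = 0 (q = 2 - 1*2 = 2 - 2 = 0)
h(K, X) = 3 (h(K, X) = (½)*6 = 3)
z(N, g) = -3 + 3*N (z(N, g) = 3*N - 3 = -3 + 3*N)
(z(2, 5) - 34)*32 = ((-3 + 3*2) - 34)*32 = ((-3 + 6) - 34)*32 = (3 - 34)*32 = -31*32 = -992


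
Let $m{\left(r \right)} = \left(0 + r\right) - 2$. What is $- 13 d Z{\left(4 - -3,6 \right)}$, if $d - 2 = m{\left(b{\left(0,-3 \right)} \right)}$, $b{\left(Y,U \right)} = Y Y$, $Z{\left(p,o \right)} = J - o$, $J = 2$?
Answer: $0$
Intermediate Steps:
$Z{\left(p,o \right)} = 2 - o$
$b{\left(Y,U \right)} = Y^{2}$
$m{\left(r \right)} = -2 + r$ ($m{\left(r \right)} = r - 2 = -2 + r$)
$d = 0$ ($d = 2 - \left(2 - 0^{2}\right) = 2 + \left(-2 + 0\right) = 2 - 2 = 0$)
$- 13 d Z{\left(4 - -3,6 \right)} = \left(-13\right) 0 \left(2 - 6\right) = 0 \left(2 - 6\right) = 0 \left(-4\right) = 0$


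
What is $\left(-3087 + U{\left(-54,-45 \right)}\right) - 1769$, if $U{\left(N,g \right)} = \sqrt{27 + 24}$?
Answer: $-4856 + \sqrt{51} \approx -4848.9$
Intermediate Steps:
$U{\left(N,g \right)} = \sqrt{51}$
$\left(-3087 + U{\left(-54,-45 \right)}\right) - 1769 = \left(-3087 + \sqrt{51}\right) - 1769 = -4856 + \sqrt{51}$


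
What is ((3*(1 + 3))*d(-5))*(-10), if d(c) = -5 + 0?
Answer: 600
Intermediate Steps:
d(c) = -5
((3*(1 + 3))*d(-5))*(-10) = ((3*(1 + 3))*(-5))*(-10) = ((3*4)*(-5))*(-10) = (12*(-5))*(-10) = -60*(-10) = 600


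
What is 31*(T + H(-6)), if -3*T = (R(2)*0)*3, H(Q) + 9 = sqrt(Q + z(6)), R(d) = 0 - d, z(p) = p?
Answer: -279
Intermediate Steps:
R(d) = -d
H(Q) = -9 + sqrt(6 + Q) (H(Q) = -9 + sqrt(Q + 6) = -9 + sqrt(6 + Q))
T = 0 (T = --1*2*0*3/3 = -(-2*0)*3/3 = -0*3 = -1/3*0 = 0)
31*(T + H(-6)) = 31*(0 + (-9 + sqrt(6 - 6))) = 31*(0 + (-9 + sqrt(0))) = 31*(0 + (-9 + 0)) = 31*(0 - 9) = 31*(-9) = -279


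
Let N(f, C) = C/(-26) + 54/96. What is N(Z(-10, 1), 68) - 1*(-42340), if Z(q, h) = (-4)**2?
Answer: 8806293/208 ≈ 42338.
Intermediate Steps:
Z(q, h) = 16
N(f, C) = 9/16 - C/26 (N(f, C) = C*(-1/26) + 54*(1/96) = -C/26 + 9/16 = 9/16 - C/26)
N(Z(-10, 1), 68) - 1*(-42340) = (9/16 - 1/26*68) - 1*(-42340) = (9/16 - 34/13) + 42340 = -427/208 + 42340 = 8806293/208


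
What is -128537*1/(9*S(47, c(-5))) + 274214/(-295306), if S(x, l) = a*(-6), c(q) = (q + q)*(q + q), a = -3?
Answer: -19001084995/23919786 ≈ -794.37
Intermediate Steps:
c(q) = 4*q² (c(q) = (2*q)*(2*q) = 4*q²)
S(x, l) = 18 (S(x, l) = -3*(-6) = 18)
-128537*1/(9*S(47, c(-5))) + 274214/(-295306) = -128537/(9*18) + 274214/(-295306) = -128537/162 + 274214*(-1/295306) = -128537*1/162 - 137107/147653 = -128537/162 - 137107/147653 = -19001084995/23919786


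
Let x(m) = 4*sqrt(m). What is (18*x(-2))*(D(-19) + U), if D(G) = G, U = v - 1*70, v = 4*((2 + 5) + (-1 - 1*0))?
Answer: -4680*I*sqrt(2) ≈ -6618.5*I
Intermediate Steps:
v = 24 (v = 4*(7 + (-1 + 0)) = 4*(7 - 1) = 4*6 = 24)
U = -46 (U = 24 - 1*70 = 24 - 70 = -46)
(18*x(-2))*(D(-19) + U) = (18*(4*sqrt(-2)))*(-19 - 46) = (18*(4*(I*sqrt(2))))*(-65) = (18*(4*I*sqrt(2)))*(-65) = (72*I*sqrt(2))*(-65) = -4680*I*sqrt(2)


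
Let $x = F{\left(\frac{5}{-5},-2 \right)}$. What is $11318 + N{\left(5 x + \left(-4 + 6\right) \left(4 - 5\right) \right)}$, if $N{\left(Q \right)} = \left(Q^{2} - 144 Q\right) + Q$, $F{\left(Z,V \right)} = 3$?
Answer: $9628$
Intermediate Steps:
$x = 3$
$N{\left(Q \right)} = Q^{2} - 143 Q$
$11318 + N{\left(5 x + \left(-4 + 6\right) \left(4 - 5\right) \right)} = 11318 + \left(5 \cdot 3 + \left(-4 + 6\right) \left(4 - 5\right)\right) \left(-143 + \left(5 \cdot 3 + \left(-4 + 6\right) \left(4 - 5\right)\right)\right) = 11318 + \left(15 + 2 \left(-1\right)\right) \left(-143 + \left(15 + 2 \left(-1\right)\right)\right) = 11318 + \left(15 - 2\right) \left(-143 + \left(15 - 2\right)\right) = 11318 + 13 \left(-143 + 13\right) = 11318 + 13 \left(-130\right) = 11318 - 1690 = 9628$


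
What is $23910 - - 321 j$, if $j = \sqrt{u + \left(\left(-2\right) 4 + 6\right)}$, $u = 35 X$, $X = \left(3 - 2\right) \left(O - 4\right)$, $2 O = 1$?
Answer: $23910 + \frac{321 i \sqrt{498}}{2} \approx 23910.0 + 3581.7 i$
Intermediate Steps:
$O = \frac{1}{2}$ ($O = \frac{1}{2} \cdot 1 = \frac{1}{2} \approx 0.5$)
$X = - \frac{7}{2}$ ($X = \left(3 - 2\right) \left(\frac{1}{2} - 4\right) = 1 \left(- \frac{7}{2}\right) = - \frac{7}{2} \approx -3.5$)
$u = - \frac{245}{2}$ ($u = 35 \left(- \frac{7}{2}\right) = - \frac{245}{2} \approx -122.5$)
$j = \frac{i \sqrt{498}}{2}$ ($j = \sqrt{- \frac{245}{2} + \left(\left(-2\right) 4 + 6\right)} = \sqrt{- \frac{245}{2} + \left(-8 + 6\right)} = \sqrt{- \frac{245}{2} - 2} = \sqrt{- \frac{249}{2}} = \frac{i \sqrt{498}}{2} \approx 11.158 i$)
$23910 - - 321 j = 23910 - - 321 \frac{i \sqrt{498}}{2} = 23910 - - \frac{321 i \sqrt{498}}{2} = 23910 + \frac{321 i \sqrt{498}}{2}$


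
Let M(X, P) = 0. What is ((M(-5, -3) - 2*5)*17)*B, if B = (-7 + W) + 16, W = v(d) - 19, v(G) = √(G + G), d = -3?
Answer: 1700 - 170*I*√6 ≈ 1700.0 - 416.41*I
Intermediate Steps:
v(G) = √2*√G (v(G) = √(2*G) = √2*√G)
W = -19 + I*√6 (W = √2*√(-3) - 19 = √2*(I*√3) - 19 = I*√6 - 19 = -19 + I*√6 ≈ -19.0 + 2.4495*I)
B = -10 + I*√6 (B = (-7 + (-19 + I*√6)) + 16 = (-26 + I*√6) + 16 = -10 + I*√6 ≈ -10.0 + 2.4495*I)
((M(-5, -3) - 2*5)*17)*B = ((0 - 2*5)*17)*(-10 + I*√6) = ((0 - 10)*17)*(-10 + I*√6) = (-10*17)*(-10 + I*√6) = -170*(-10 + I*√6) = 1700 - 170*I*√6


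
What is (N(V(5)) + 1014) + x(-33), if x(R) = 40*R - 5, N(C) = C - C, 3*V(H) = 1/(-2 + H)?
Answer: -311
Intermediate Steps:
V(H) = 1/(3*(-2 + H))
N(C) = 0
x(R) = -5 + 40*R
(N(V(5)) + 1014) + x(-33) = (0 + 1014) + (-5 + 40*(-33)) = 1014 + (-5 - 1320) = 1014 - 1325 = -311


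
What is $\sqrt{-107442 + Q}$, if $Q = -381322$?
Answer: $2 i \sqrt{122191} \approx 699.12 i$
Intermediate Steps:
$\sqrt{-107442 + Q} = \sqrt{-107442 - 381322} = \sqrt{-488764} = 2 i \sqrt{122191}$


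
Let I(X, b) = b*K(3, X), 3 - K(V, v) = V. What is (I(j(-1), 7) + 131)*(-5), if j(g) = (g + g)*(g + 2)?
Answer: -655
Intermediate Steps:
j(g) = 2*g*(2 + g) (j(g) = (2*g)*(2 + g) = 2*g*(2 + g))
K(V, v) = 3 - V
I(X, b) = 0 (I(X, b) = b*(3 - 1*3) = b*(3 - 3) = b*0 = 0)
(I(j(-1), 7) + 131)*(-5) = (0 + 131)*(-5) = 131*(-5) = -655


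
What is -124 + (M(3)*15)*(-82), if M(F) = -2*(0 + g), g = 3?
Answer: 7256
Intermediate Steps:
M(F) = -6 (M(F) = -2*(0 + 3) = -2*3 = -6)
-124 + (M(3)*15)*(-82) = -124 - 6*15*(-82) = -124 - 90*(-82) = -124 + 7380 = 7256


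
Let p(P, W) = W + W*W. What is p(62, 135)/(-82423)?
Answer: -18360/82423 ≈ -0.22275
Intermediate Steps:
p(P, W) = W + W**2
p(62, 135)/(-82423) = (135*(1 + 135))/(-82423) = (135*136)*(-1/82423) = 18360*(-1/82423) = -18360/82423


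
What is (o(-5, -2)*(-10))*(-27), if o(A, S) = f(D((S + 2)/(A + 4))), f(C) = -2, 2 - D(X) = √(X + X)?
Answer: -540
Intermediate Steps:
D(X) = 2 - √2*√X (D(X) = 2 - √(X + X) = 2 - √(2*X) = 2 - √2*√X)
o(A, S) = -2
(o(-5, -2)*(-10))*(-27) = -2*(-10)*(-27) = 20*(-27) = -540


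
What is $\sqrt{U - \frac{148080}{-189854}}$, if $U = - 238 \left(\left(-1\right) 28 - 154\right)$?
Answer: $\frac{2 \sqrt{97583341576511}}{94927} \approx 208.13$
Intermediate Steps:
$U = 43316$ ($U = - 238 \left(-28 - 154\right) = \left(-238\right) \left(-182\right) = 43316$)
$\sqrt{U - \frac{148080}{-189854}} = \sqrt{43316 - \frac{148080}{-189854}} = \sqrt{43316 - - \frac{74040}{94927}} = \sqrt{43316 + \frac{74040}{94927}} = \sqrt{\frac{4111931972}{94927}} = \frac{2 \sqrt{97583341576511}}{94927}$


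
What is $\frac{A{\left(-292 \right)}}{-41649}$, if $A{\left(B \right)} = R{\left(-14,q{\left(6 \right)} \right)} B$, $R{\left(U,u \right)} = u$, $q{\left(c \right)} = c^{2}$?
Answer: $\frac{3504}{13883} \approx 0.2524$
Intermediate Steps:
$A{\left(B \right)} = 36 B$ ($A{\left(B \right)} = 6^{2} B = 36 B$)
$\frac{A{\left(-292 \right)}}{-41649} = \frac{36 \left(-292\right)}{-41649} = \left(-10512\right) \left(- \frac{1}{41649}\right) = \frac{3504}{13883}$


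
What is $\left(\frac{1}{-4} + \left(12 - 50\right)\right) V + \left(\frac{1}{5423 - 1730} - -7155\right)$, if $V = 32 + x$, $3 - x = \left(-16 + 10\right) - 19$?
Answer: $\frac{17947981}{3693} \approx 4860.0$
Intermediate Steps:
$x = 28$ ($x = 3 - \left(\left(-16 + 10\right) - 19\right) = 3 - \left(-6 - 19\right) = 3 - -25 = 3 + 25 = 28$)
$V = 60$ ($V = 32 + 28 = 60$)
$\left(\frac{1}{-4} + \left(12 - 50\right)\right) V + \left(\frac{1}{5423 - 1730} - -7155\right) = \left(\frac{1}{-4} + \left(12 - 50\right)\right) 60 + \left(\frac{1}{5423 - 1730} - -7155\right) = \left(- \frac{1}{4} + \left(12 - 50\right)\right) 60 + \left(\frac{1}{3693} + 7155\right) = \left(- \frac{1}{4} - 38\right) 60 + \left(\frac{1}{3693} + 7155\right) = \left(- \frac{153}{4}\right) 60 + \frac{26423416}{3693} = -2295 + \frac{26423416}{3693} = \frac{17947981}{3693}$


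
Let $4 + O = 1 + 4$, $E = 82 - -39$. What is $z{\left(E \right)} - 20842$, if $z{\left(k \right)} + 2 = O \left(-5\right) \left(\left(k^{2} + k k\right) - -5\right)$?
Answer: $-167279$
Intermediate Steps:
$E = 121$ ($E = 82 + 39 = 121$)
$O = 1$ ($O = -4 + \left(1 + 4\right) = -4 + 5 = 1$)
$z{\left(k \right)} = -27 - 10 k^{2}$ ($z{\left(k \right)} = -2 + 1 \left(-5\right) \left(\left(k^{2} + k k\right) - -5\right) = -2 - 5 \left(\left(k^{2} + k^{2}\right) + 5\right) = -2 - 5 \left(2 k^{2} + 5\right) = -2 - 5 \left(5 + 2 k^{2}\right) = -2 - \left(25 + 10 k^{2}\right) = -27 - 10 k^{2}$)
$z{\left(E \right)} - 20842 = \left(-27 - 10 \cdot 121^{2}\right) - 20842 = \left(-27 - 146410\right) - 20842 = -146437 - 20842 = -167279$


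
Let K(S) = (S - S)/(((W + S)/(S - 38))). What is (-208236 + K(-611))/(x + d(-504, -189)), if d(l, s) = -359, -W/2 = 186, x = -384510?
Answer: 208236/384869 ≈ 0.54106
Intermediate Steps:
W = -372 (W = -2*186 = -372)
K(S) = 0 (K(S) = (S - S)/(((-372 + S)/(S - 38))) = 0/(((-372 + S)/(-38 + S))) = 0*((-38 + S)/(-372 + S)) = 0)
(-208236 + K(-611))/(x + d(-504, -189)) = (-208236 + 0)/(-384510 - 359) = -208236/(-384869) = -208236*(-1/384869) = 208236/384869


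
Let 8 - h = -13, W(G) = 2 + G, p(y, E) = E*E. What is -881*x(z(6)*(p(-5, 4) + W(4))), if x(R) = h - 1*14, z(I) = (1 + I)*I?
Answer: -6167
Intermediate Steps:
p(y, E) = E²
z(I) = I*(1 + I)
h = 21 (h = 8 - 1*(-13) = 8 + 13 = 21)
x(R) = 7 (x(R) = 21 - 1*14 = 21 - 14 = 7)
-881*x(z(6)*(p(-5, 4) + W(4))) = -881*7 = -6167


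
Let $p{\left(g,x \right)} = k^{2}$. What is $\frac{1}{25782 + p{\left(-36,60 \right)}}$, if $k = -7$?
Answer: $\frac{1}{25831} \approx 3.8713 \cdot 10^{-5}$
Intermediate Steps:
$p{\left(g,x \right)} = 49$ ($p{\left(g,x \right)} = \left(-7\right)^{2} = 49$)
$\frac{1}{25782 + p{\left(-36,60 \right)}} = \frac{1}{25782 + 49} = \frac{1}{25831}$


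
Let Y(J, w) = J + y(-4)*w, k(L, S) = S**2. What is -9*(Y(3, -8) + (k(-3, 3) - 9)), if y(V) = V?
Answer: -315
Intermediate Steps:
Y(J, w) = J - 4*w
-9*(Y(3, -8) + (k(-3, 3) - 9)) = -9*((3 - 4*(-8)) + (3**2 - 9)) = -9*((3 + 32) + (9 - 9)) = -9*(35 + 0) = -9*35 = -315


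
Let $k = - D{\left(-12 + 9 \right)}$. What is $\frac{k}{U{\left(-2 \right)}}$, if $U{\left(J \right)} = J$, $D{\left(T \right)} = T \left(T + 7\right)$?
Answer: $-6$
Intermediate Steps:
$D{\left(T \right)} = T \left(7 + T\right)$
$k = 12$ ($k = - \left(-12 + 9\right) \left(7 + \left(-12 + 9\right)\right) = - \left(-3\right) \left(7 - 3\right) = - \left(-3\right) 4 = \left(-1\right) \left(-12\right) = 12$)
$\frac{k}{U{\left(-2 \right)}} = \frac{12}{-2} = 12 \left(- \frac{1}{2}\right) = -6$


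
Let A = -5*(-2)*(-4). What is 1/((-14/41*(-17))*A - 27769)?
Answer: -41/1148049 ≈ -3.5713e-5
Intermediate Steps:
A = -40 (A = 10*(-4) = -40)
1/((-14/41*(-17))*A - 27769) = 1/((-14/41*(-17))*(-40) - 27769) = 1/((-14*1/41*(-17))*(-40) - 27769) = 1/(-14/41*(-17)*(-40) - 27769) = 1/((238/41)*(-40) - 27769) = 1/(-9520/41 - 27769) = 1/(-1148049/41) = -41/1148049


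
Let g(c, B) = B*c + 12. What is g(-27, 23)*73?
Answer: -44457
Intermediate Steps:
g(c, B) = 12 + B*c
g(-27, 23)*73 = (12 + 23*(-27))*73 = (12 - 621)*73 = -609*73 = -44457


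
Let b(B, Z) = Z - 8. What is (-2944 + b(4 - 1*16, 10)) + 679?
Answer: -2263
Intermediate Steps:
b(B, Z) = -8 + Z
(-2944 + b(4 - 1*16, 10)) + 679 = (-2944 + (-8 + 10)) + 679 = (-2944 + 2) + 679 = -2942 + 679 = -2263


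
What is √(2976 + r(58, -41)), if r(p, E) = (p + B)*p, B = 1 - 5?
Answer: 2*√1527 ≈ 78.154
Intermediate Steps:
B = -4
r(p, E) = p*(-4 + p) (r(p, E) = (p - 4)*p = (-4 + p)*p = p*(-4 + p))
√(2976 + r(58, -41)) = √(2976 + 58*(-4 + 58)) = √(2976 + 58*54) = √(2976 + 3132) = √6108 = 2*√1527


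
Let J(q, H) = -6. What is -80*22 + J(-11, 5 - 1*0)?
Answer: -1766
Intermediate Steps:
-80*22 + J(-11, 5 - 1*0) = -80*22 - 6 = -1760 - 6 = -1766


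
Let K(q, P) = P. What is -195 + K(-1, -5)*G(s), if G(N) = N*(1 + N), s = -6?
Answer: -345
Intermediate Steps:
-195 + K(-1, -5)*G(s) = -195 - (-30)*(1 - 6) = -195 - (-30)*(-5) = -195 - 5*30 = -195 - 150 = -345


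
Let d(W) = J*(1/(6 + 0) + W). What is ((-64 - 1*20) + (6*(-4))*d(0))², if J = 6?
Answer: 11664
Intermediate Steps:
d(W) = 1 + 6*W (d(W) = 6*(1/(6 + 0) + W) = 6*(1/6 + W) = 6*(⅙ + W) = 1 + 6*W)
((-64 - 1*20) + (6*(-4))*d(0))² = ((-64 - 1*20) + (6*(-4))*(1 + 6*0))² = ((-64 - 20) - 24*(1 + 0))² = (-84 - 24*1)² = (-84 - 24)² = (-108)² = 11664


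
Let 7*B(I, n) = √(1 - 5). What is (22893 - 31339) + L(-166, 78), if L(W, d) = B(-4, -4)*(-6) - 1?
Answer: -8447 - 12*I/7 ≈ -8447.0 - 1.7143*I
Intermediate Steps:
B(I, n) = 2*I/7 (B(I, n) = √(1 - 5)/7 = √(-4)/7 = (2*I)/7 = 2*I/7)
L(W, d) = -1 - 12*I/7 (L(W, d) = (2*I/7)*(-6) - 1 = -12*I/7 - 1 = -1 - 12*I/7)
(22893 - 31339) + L(-166, 78) = (22893 - 31339) + (-1 - 12*I/7) = -8446 + (-1 - 12*I/7) = -8447 - 12*I/7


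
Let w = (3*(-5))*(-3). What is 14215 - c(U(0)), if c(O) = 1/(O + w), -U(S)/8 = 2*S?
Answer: 639674/45 ≈ 14215.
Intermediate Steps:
U(S) = -16*S
w = 45 (w = -15*(-3) = 45)
c(O) = 1/(45 + O) (c(O) = 1/(O + 45) = 1/(45 + O))
14215 - c(U(0)) = 14215 - 1/(45 - 16*0) = 14215 - 1/(45 + 0) = 14215 - 1/45 = 639674/45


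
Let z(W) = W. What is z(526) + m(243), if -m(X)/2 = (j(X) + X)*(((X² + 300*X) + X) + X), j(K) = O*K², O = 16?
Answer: -250309300964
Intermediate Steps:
j(K) = 16*K²
m(X) = -2*(X + 16*X²)*(X² + 302*X) (m(X) = -2*(16*X² + X)*(((X² + 300*X) + X) + X) = -2*(X + 16*X²)*((X² + 301*X) + X) = -2*(X + 16*X²)*(X² + 302*X))
z(526) + m(243) = 526 + 243²*(-604 - 9666*243 - 32*243²) = 526 + 59049*(-604 - 2348838 - 32*59049) = 526 + 59049*(-604 - 2348838 - 1889568) = 526 + 59049*(-4239010) = 526 - 250309301490 = -250309300964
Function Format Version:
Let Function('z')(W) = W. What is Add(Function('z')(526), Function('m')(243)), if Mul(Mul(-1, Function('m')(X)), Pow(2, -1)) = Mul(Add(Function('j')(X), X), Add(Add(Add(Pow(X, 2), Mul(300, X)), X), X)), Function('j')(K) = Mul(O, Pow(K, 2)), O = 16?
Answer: -250309300964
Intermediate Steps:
Function('j')(K) = Mul(16, Pow(K, 2))
Function('m')(X) = Mul(-2, Add(X, Mul(16, Pow(X, 2))), Add(Pow(X, 2), Mul(302, X))) (Function('m')(X) = Mul(-2, Mul(Add(Mul(16, Pow(X, 2)), X), Add(Add(Add(Pow(X, 2), Mul(300, X)), X), X))) = Mul(-2, Mul(Add(X, Mul(16, Pow(X, 2))), Add(Add(Pow(X, 2), Mul(301, X)), X))) = Mul(-2, Mul(Add(X, Mul(16, Pow(X, 2))), Add(Pow(X, 2), Mul(302, X)))) = Mul(-2, Add(X, Mul(16, Pow(X, 2))), Add(Pow(X, 2), Mul(302, X))))
Add(Function('z')(526), Function('m')(243)) = Add(526, Mul(Pow(243, 2), Add(-604, Mul(-9666, 243), Mul(-32, Pow(243, 2))))) = Add(526, Mul(59049, Add(-604, -2348838, Mul(-32, 59049)))) = Add(526, Mul(59049, Add(-604, -2348838, -1889568))) = Add(526, Mul(59049, -4239010)) = Add(526, -250309301490) = -250309300964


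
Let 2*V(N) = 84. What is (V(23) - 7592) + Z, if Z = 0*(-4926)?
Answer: -7550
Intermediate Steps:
Z = 0
V(N) = 42 (V(N) = (½)*84 = 42)
(V(23) - 7592) + Z = (42 - 7592) + 0 = -7550 + 0 = -7550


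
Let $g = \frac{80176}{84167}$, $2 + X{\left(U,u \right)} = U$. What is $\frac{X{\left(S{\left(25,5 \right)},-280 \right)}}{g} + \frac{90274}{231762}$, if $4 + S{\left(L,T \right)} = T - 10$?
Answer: $- \frac{103668013285}{9290875056} \approx -11.158$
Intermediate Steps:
$S{\left(L,T \right)} = -14 + T$ ($S{\left(L,T \right)} = -4 + \left(T - 10\right) = -4 + \left(-10 + T\right) = -14 + T$)
$X{\left(U,u \right)} = -2 + U$
$g = \frac{80176}{84167}$ ($g = 80176 \cdot \frac{1}{84167} = \frac{80176}{84167} \approx 0.95258$)
$\frac{X{\left(S{\left(25,5 \right)},-280 \right)}}{g} + \frac{90274}{231762} = \frac{-2 + \left(-14 + 5\right)}{\frac{80176}{84167}} + \frac{90274}{231762} = \left(-2 - 9\right) \frac{84167}{80176} + 90274 \cdot \frac{1}{231762} = \left(-11\right) \frac{84167}{80176} + \frac{45137}{115881} = - \frac{925837}{80176} + \frac{45137}{115881} = - \frac{103668013285}{9290875056}$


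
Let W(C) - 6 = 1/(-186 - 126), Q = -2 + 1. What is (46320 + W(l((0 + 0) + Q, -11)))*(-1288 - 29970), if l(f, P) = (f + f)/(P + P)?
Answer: -225897049219/156 ≈ -1.4481e+9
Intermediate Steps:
Q = -1
l(f, P) = f/P (l(f, P) = (2*f)/((2*P)) = (2*f)*(1/(2*P)) = f/P)
W(C) = 1871/312 (W(C) = 6 + 1/(-186 - 126) = 6 + 1/(-312) = 6 - 1/312 = 1871/312)
(46320 + W(l((0 + 0) + Q, -11)))*(-1288 - 29970) = (46320 + 1871/312)*(-1288 - 29970) = (14453711/312)*(-31258) = -225897049219/156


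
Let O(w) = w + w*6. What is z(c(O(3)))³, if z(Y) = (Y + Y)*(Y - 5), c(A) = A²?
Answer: 56867642323204608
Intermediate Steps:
O(w) = 7*w (O(w) = w + 6*w = 7*w)
z(Y) = 2*Y*(-5 + Y) (z(Y) = (2*Y)*(-5 + Y) = 2*Y*(-5 + Y))
z(c(O(3)))³ = (2*(7*3)²*(-5 + (7*3)²))³ = (2*21²*(-5 + 21²))³ = (2*441*(-5 + 441))³ = (2*441*436)³ = 384552³ = 56867642323204608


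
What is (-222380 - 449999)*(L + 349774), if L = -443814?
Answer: 63230521160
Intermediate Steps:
(-222380 - 449999)*(L + 349774) = (-222380 - 449999)*(-443814 + 349774) = -672379*(-94040) = 63230521160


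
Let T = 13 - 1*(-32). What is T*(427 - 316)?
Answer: 4995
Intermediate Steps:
T = 45 (T = 13 + 32 = 45)
T*(427 - 316) = 45*(427 - 316) = 45*111 = 4995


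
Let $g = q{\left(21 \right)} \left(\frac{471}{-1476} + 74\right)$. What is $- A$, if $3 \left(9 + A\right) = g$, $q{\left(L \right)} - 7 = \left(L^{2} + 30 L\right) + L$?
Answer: $- \frac{39826565}{1476} \approx -26983.0$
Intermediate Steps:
$q{\left(L \right)} = 7 + L^{2} + 31 L$ ($q{\left(L \right)} = 7 + \left(\left(L^{2} + 30 L\right) + L\right) = 7 + \left(L^{2} + 31 L\right) = 7 + L^{2} + 31 L$)
$g = \frac{39839849}{492}$ ($g = \left(7 + 21^{2} + 31 \cdot 21\right) \left(\frac{471}{-1476} + 74\right) = \left(7 + 441 + 651\right) \left(471 \left(- \frac{1}{1476}\right) + 74\right) = 1099 \left(- \frac{157}{492} + 74\right) = 1099 \cdot \frac{36251}{492} = \frac{39839849}{492} \approx 80975.0$)
$A = \frac{39826565}{1476}$ ($A = -9 + \frac{1}{3} \cdot \frac{39839849}{492} = -9 + \frac{39839849}{1476} = \frac{39826565}{1476} \approx 26983.0$)
$- A = \left(-1\right) \frac{39826565}{1476} = - \frac{39826565}{1476}$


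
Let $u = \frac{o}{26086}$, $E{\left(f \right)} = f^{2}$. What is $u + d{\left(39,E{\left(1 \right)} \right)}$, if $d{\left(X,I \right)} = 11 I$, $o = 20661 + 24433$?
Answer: $\frac{166020}{13043} \approx 12.729$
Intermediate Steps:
$o = 45094$
$u = \frac{22547}{13043}$ ($u = \frac{45094}{26086} = 45094 \cdot \frac{1}{26086} = \frac{22547}{13043} \approx 1.7287$)
$u + d{\left(39,E{\left(1 \right)} \right)} = \frac{22547}{13043} + 11 \cdot 1^{2} = \frac{22547}{13043} + 11 \cdot 1 = \frac{22547}{13043} + 11 = \frac{166020}{13043}$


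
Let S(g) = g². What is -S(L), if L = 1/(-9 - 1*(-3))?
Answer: -1/36 ≈ -0.027778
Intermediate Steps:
L = -⅙ (L = 1/(-9 + 3) = 1/(-6) = -⅙ ≈ -0.16667)
-S(L) = -(-⅙)² = -1*1/36 = -1/36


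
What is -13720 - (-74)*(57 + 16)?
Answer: -8318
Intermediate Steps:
-13720 - (-74)*(57 + 16) = -13720 - (-74)*73 = -13720 - 1*(-5402) = -13720 + 5402 = -8318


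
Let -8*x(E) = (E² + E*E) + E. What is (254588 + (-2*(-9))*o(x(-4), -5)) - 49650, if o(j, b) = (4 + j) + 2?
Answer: 204983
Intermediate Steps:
x(E) = -E²/4 - E/8 (x(E) = -((E² + E*E) + E)/8 = -((E² + E²) + E)/8 = -(2*E² + E)/8 = -(E + 2*E²)/8 = -E²/4 - E/8)
o(j, b) = 6 + j
(254588 + (-2*(-9))*o(x(-4), -5)) - 49650 = (254588 + (-2*(-9))*(6 - ⅛*(-4)*(1 + 2*(-4)))) - 49650 = (254588 + 18*(6 - ⅛*(-4)*(1 - 8))) - 49650 = (254588 + 18*(6 - ⅛*(-4)*(-7))) - 49650 = (254588 + 18*(6 - 7/2)) - 49650 = (254588 + 18*(5/2)) - 49650 = (254588 + 45) - 49650 = 254633 - 49650 = 204983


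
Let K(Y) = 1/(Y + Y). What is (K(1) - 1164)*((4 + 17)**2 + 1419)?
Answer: -2164110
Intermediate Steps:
K(Y) = 1/(2*Y)
(K(1) - 1164)*((4 + 17)**2 + 1419) = ((1/2)/1 - 1164)*((4 + 17)**2 + 1419) = ((1/2)*1 - 1164)*(21**2 + 1419) = (1/2 - 1164)*(441 + 1419) = -2327/2*1860 = -2164110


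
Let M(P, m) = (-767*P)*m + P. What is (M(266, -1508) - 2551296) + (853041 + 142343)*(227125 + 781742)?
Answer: 1004515184074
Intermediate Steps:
M(P, m) = P - 767*P*m (M(P, m) = -767*P*m + P = P - 767*P*m)
(M(266, -1508) - 2551296) + (853041 + 142343)*(227125 + 781742) = (266*(1 - 767*(-1508)) - 2551296) + (853041 + 142343)*(227125 + 781742) = (266*(1 + 1156636) - 2551296) + 995384*1008867 = (266*1156637 - 2551296) + 1004210069928 = (307665442 - 2551296) + 1004210069928 = 305114146 + 1004210069928 = 1004515184074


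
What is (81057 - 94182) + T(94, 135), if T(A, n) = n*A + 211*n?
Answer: 28050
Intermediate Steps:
T(A, n) = 211*n + A*n (T(A, n) = A*n + 211*n = 211*n + A*n)
(81057 - 94182) + T(94, 135) = (81057 - 94182) + 135*(211 + 94) = -13125 + 135*305 = -13125 + 41175 = 28050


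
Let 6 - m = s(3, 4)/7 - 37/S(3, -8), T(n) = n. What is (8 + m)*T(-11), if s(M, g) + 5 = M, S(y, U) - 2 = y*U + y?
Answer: -18051/133 ≈ -135.72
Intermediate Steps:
S(y, U) = 2 + y + U*y (S(y, U) = 2 + (y*U + y) = 2 + (U*y + y) = 2 + (y + U*y) = 2 + y + U*y)
s(M, g) = -5 + M
m = 577/133 (m = 6 - ((-5 + 3)/7 - 37/(2 + 3 - 8*3)) = 6 - (-2*⅐ - 37/(2 + 3 - 24)) = 6 - (-2/7 - 37/(-19)) = 6 - (-2/7 - 37*(-1/19)) = 6 - (-2/7 + 37/19) = 6 - 1*221/133 = 6 - 221/133 = 577/133 ≈ 4.3383)
(8 + m)*T(-11) = (8 + 577/133)*(-11) = (1641/133)*(-11) = -18051/133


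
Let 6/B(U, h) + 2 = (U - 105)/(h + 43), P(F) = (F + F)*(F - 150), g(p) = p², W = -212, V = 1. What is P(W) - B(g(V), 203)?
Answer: 22870081/149 ≈ 1.5349e+5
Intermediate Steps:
P(F) = 2*F*(-150 + F) (P(F) = (2*F)*(-150 + F) = 2*F*(-150 + F))
B(U, h) = 6/(-2 + (-105 + U)/(43 + h)) (B(U, h) = 6/(-2 + (U - 105)/(h + 43)) = 6/(-2 + (-105 + U)/(43 + h)))
P(W) - B(g(V), 203) = 2*(-212)*(-150 - 212) - 6*(-43 - 1*203)/(191 - 1*1² + 2*203) = 2*(-212)*(-362) - 6*(-43 - 203)/(191 - 1*1 + 406) = 153488 - 6*(-246)/(191 - 1 + 406) = 153488 - 6*(-246)/596 = 153488 - 1*(-369/149) = 153488 + 369/149 = 22870081/149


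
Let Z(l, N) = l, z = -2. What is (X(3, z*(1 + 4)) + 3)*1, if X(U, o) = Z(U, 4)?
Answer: 6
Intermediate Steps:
X(U, o) = U
(X(3, z*(1 + 4)) + 3)*1 = (3 + 3)*1 = 6*1 = 6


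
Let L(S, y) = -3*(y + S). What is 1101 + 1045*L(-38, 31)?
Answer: 23046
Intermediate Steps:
L(S, y) = -3*S - 3*y (L(S, y) = -3*(S + y) = -3*S - 3*y)
1101 + 1045*L(-38, 31) = 1101 + 1045*(-3*(-38) - 3*31) = 1101 + 1045*(114 - 93) = 1101 + 1045*21 = 1101 + 21945 = 23046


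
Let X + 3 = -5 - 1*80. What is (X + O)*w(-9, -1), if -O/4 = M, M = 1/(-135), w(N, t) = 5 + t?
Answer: -47504/135 ≈ -351.88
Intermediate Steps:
M = -1/135 ≈ -0.0074074
O = 4/135 (O = -4*(-1/135) = 4/135 ≈ 0.029630)
X = -88 (X = -3 + (-5 - 1*80) = -3 + (-5 - 80) = -3 - 85 = -88)
(X + O)*w(-9, -1) = (-88 + 4/135)*(5 - 1) = -11876/135*4 = -47504/135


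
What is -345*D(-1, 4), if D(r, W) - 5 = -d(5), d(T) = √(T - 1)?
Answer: -1035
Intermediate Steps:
d(T) = √(-1 + T)
D(r, W) = 3 (D(r, W) = 5 - √(-1 + 5) = 5 - √4 = 5 - 1*2 = 5 - 2 = 3)
-345*D(-1, 4) = -345*3 = -1035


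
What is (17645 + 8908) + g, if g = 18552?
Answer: 45105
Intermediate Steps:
(17645 + 8908) + g = (17645 + 8908) + 18552 = 26553 + 18552 = 45105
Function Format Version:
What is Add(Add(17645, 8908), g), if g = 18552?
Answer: 45105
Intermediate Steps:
Add(Add(17645, 8908), g) = Add(Add(17645, 8908), 18552) = Add(26553, 18552) = 45105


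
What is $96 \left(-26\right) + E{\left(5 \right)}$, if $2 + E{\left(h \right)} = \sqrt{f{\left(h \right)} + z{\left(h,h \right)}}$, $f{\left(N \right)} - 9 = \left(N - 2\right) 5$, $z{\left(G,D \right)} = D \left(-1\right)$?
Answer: $-2498 + \sqrt{19} \approx -2493.6$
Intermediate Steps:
$z{\left(G,D \right)} = - D$
$f{\left(N \right)} = -1 + 5 N$ ($f{\left(N \right)} = 9 + \left(N - 2\right) 5 = 9 + \left(-2 + N\right) 5 = 9 + \left(-10 + 5 N\right) = -1 + 5 N$)
$E{\left(h \right)} = -2 + \sqrt{-1 + 4 h}$ ($E{\left(h \right)} = -2 + \sqrt{\left(-1 + 5 h\right) - h} = -2 + \sqrt{-1 + 4 h}$)
$96 \left(-26\right) + E{\left(5 \right)} = 96 \left(-26\right) - \left(2 - \sqrt{-1 + 4 \cdot 5}\right) = -2496 - \left(2 - \sqrt{-1 + 20}\right) = -2496 - \left(2 - \sqrt{19}\right) = -2498 + \sqrt{19}$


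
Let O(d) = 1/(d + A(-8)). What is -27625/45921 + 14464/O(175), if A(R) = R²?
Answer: 158744093591/45921 ≈ 3.4569e+6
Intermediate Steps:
O(d) = 1/(64 + d) (O(d) = 1/(d + (-8)²) = 1/(d + 64) = 1/(64 + d))
-27625/45921 + 14464/O(175) = -27625/45921 + 14464/(1/(64 + 175)) = -27625*1/45921 + 14464/(1/239) = -27625/45921 + 14464/(1/239) = -27625/45921 + 14464*239 = -27625/45921 + 3456896 = 158744093591/45921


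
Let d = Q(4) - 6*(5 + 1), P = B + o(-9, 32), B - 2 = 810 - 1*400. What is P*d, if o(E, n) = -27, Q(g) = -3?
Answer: -15015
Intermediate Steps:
B = 412 (B = 2 + (810 - 1*400) = 2 + (810 - 400) = 2 + 410 = 412)
P = 385 (P = 412 - 27 = 385)
d = -39 (d = -3 - 6*(5 + 1) = -3 - 36 = -39)
P*d = 385*(-39) = -15015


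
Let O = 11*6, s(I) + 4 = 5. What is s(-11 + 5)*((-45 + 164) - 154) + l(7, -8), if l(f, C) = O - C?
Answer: 39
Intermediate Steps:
s(I) = 1 (s(I) = -4 + 5 = 1)
O = 66
l(f, C) = 66 - C
s(-11 + 5)*((-45 + 164) - 154) + l(7, -8) = 1*((-45 + 164) - 154) + (66 - 1*(-8)) = 1*(119 - 154) + (66 + 8) = 1*(-35) + 74 = -35 + 74 = 39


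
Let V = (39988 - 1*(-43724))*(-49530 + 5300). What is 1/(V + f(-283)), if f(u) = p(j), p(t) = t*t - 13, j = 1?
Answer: -1/3702581772 ≈ -2.7008e-10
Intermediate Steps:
p(t) = -13 + t² (p(t) = t² - 13 = -13 + t²)
V = -3702581760 (V = (39988 + 43724)*(-44230) = 83712*(-44230) = -3702581760)
f(u) = -12 (f(u) = -13 + 1² = -13 + 1 = -12)
1/(V + f(-283)) = 1/(-3702581760 - 12) = 1/(-3702581772) = -1/3702581772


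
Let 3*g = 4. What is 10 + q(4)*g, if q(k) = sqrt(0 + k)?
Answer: 38/3 ≈ 12.667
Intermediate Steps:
g = 4/3 (g = (1/3)*4 = 4/3 ≈ 1.3333)
q(k) = sqrt(k)
10 + q(4)*g = 10 + sqrt(4)*(4/3) = 10 + 2*(4/3) = 10 + 8/3 = 38/3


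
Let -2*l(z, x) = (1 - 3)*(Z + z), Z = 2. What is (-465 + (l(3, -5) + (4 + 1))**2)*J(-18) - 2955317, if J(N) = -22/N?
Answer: -26601868/9 ≈ -2.9558e+6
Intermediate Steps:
l(z, x) = 2 + z (l(z, x) = -(1 - 3)*(2 + z)/2 = -(-1)*(2 + z) = -(-4 - 2*z)/2 = 2 + z)
(-465 + (l(3, -5) + (4 + 1))**2)*J(-18) - 2955317 = (-465 + ((2 + 3) + (4 + 1))**2)*(-22/(-18)) - 2955317 = (-465 + (5 + 5)**2)*(-22*(-1/18)) - 2955317 = (-465 + 10**2)*(11/9) - 2955317 = (-465 + 100)*(11/9) - 2955317 = -365*11/9 - 2955317 = -4015/9 - 2955317 = -26601868/9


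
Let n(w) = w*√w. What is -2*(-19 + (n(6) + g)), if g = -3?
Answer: 44 - 12*√6 ≈ 14.606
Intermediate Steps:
n(w) = w^(3/2)
-2*(-19 + (n(6) + g)) = -2*(-19 + (6^(3/2) - 3)) = -2*(-19 + (6*√6 - 3)) = -2*(-19 + (-3 + 6*√6)) = -2*(-22 + 6*√6) = 44 - 12*√6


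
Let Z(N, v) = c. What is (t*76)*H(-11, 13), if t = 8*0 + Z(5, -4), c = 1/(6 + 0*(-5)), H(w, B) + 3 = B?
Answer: 380/3 ≈ 126.67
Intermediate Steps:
H(w, B) = -3 + B
c = ⅙ (c = 1/(6 + 0) = 1/6 = ⅙ ≈ 0.16667)
Z(N, v) = ⅙
t = ⅙ (t = 8*0 + ⅙ = 0 + ⅙ = ⅙ ≈ 0.16667)
(t*76)*H(-11, 13) = ((⅙)*76)*(-3 + 13) = (38/3)*10 = 380/3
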